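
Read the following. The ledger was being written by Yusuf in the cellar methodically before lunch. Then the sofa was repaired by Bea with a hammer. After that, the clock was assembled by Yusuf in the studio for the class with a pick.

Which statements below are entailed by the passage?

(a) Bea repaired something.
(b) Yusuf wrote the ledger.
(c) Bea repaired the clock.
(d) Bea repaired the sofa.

(a) Entailed — dropping 'with a hammer' and generalizing the patient leaves a sub-description the original still satisfies.
(b) Not entailed — 'was writing' is progressive on an accomplishment; it does not entail the completed 'wrote'.
(c) Not entailed — Bea repaired the sofa, not the clock; the clock belongs to the assembling event.
(d) Entailed — this follows by dropping conjuncts from the repairing event's description.

(a), (d)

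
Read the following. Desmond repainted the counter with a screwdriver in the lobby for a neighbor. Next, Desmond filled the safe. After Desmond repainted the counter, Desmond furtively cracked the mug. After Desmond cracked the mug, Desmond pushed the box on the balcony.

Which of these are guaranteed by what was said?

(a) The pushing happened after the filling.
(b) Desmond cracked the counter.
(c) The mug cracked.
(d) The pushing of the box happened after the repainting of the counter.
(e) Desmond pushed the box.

(c), (d), (e)

(a) Not entailed — the narrative doesn't order the filling relative to the pushing.
(b) Not entailed — Desmond cracked the mug, not the counter; the counter belongs to the repainting event.
(c) Entailed — 'Desmond cracked the mug' is causative; it entails the inchoative 'the mug cracked'.
(d) Entailed — the narrative places the repainting before the pushing.
(e) Entailed — dropping 'on the balcony' leaves a sub-description the original still satisfies.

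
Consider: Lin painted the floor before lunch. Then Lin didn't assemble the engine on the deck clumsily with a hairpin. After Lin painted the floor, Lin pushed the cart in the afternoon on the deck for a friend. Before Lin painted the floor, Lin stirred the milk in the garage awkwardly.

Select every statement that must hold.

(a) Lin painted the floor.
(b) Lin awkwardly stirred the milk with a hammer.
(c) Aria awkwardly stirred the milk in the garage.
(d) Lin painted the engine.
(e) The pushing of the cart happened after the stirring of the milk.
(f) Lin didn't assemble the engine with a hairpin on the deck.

(a) Entailed — dropping 'before lunch' leaves a sub-description the original still satisfies.
(b) Not entailed — 'with a hammer' adds information not in the original event.
(c) Not entailed — the passage has Lin stirring the milk, not Aria.
(d) Not entailed — Lin painted the floor, not the engine; the engine belongs to the assembling event.
(e) Entailed — the narrative places the stirring before the pushing.
(f) Not entailed — dropping 'clumsily' under negation is not valid — the original leaves open that Lin assembled the engine some other way.

(a), (e)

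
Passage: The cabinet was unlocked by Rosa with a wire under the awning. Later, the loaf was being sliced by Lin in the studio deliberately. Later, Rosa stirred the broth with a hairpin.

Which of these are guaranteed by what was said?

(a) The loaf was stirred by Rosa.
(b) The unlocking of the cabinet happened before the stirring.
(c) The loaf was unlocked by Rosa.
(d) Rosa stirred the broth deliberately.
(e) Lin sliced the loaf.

(b)

(a) Not entailed — Rosa stirred the broth, not the loaf; the loaf belongs to the slicing event.
(b) Entailed — the narrative places the unlocking before the stirring.
(c) Not entailed — Rosa unlocked the cabinet, not the loaf; the loaf belongs to the slicing event.
(d) Not entailed — 'deliberately' adds information not in the original event.
(e) Not entailed — 'was slicing' is progressive on an accomplishment; it does not entail the completed 'sliced'.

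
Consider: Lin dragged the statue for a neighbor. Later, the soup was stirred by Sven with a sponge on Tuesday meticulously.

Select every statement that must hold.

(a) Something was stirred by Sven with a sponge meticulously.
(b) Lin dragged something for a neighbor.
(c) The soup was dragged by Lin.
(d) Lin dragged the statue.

(a), (b), (d)

(a) Entailed — this follows by dropping conjuncts from the stirring event's description.
(b) Entailed — the original entails any weakening of itself; this just generalizes the patient.
(c) Not entailed — Lin dragged the statue, not the soup; the soup belongs to the stirring event.
(d) Entailed — the original entails any weakening of itself; this just drops 'for a neighbor'.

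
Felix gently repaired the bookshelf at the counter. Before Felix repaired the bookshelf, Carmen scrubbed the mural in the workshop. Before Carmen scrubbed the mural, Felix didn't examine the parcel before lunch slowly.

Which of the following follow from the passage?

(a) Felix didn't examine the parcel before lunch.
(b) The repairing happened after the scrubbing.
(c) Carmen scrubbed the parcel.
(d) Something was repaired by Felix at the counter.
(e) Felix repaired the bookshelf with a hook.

(b), (d)

(a) Not entailed — dropping 'slowly' under negation is not valid — the original leaves open that Felix examined the parcel some other way.
(b) Entailed — the narrative places the scrubbing before the repairing.
(c) Not entailed — Carmen scrubbed the mural, not the parcel; the parcel belongs to the examining event.
(d) Entailed — the original entails any weakening of itself; this just drops 'gently' and generalizes the patient.
(e) Not entailed — 'with a hook' adds information not in the original event.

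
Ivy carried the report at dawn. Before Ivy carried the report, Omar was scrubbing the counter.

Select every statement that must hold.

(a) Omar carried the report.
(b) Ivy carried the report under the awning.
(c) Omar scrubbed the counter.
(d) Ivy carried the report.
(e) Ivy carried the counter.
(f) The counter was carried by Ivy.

(a) Not entailed — the passage has Ivy carrying the report, not Omar.
(b) Not entailed — 'under the awning' adds information not in the original event.
(c) Entailed — 'scrub' is an activity; 'was scrubbing' entails that some scrubbing happened, so 'scrubbed' holds.
(d) Entailed — dropping 'at dawn' leaves a sub-description the original still satisfies.
(e) Not entailed — Ivy carried the report, not the counter; the counter belongs to the scrubbing event.
(f) Not entailed — Ivy carried the report, not the counter; the counter belongs to the scrubbing event.

(c), (d)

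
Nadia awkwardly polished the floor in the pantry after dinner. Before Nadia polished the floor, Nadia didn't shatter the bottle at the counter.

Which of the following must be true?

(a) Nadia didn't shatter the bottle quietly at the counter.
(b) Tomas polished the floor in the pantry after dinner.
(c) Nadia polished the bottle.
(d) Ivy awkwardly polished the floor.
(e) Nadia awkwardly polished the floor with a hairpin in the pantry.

(a)

(a) Entailed — under negation, adding a further restriction is entailed: if no such shattering event occurred, none occurred quietly either.
(b) Not entailed — the passage has Nadia polishing the floor, not Tomas.
(c) Not entailed — Nadia polished the floor, not the bottle; the bottle belongs to the shattering event.
(d) Not entailed — the passage has Nadia polishing the floor, not Ivy.
(e) Not entailed — 'with a hairpin' adds information not in the original event.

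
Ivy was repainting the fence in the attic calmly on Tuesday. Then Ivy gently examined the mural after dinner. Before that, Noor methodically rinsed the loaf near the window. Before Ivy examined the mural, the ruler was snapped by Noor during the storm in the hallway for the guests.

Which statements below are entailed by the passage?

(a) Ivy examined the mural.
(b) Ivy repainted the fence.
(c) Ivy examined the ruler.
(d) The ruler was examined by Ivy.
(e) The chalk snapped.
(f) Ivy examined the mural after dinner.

(a), (f)

(a) Entailed — this follows by dropping conjuncts from the examining event's description.
(b) Not entailed — 'was repainting' is progressive on an accomplishment; it does not entail the completed 'repainted'.
(c) Not entailed — Ivy examined the mural, not the ruler; the ruler belongs to the snapping event.
(d) Not entailed — Ivy examined the mural, not the ruler; the ruler belongs to the snapping event.
(e) Not entailed — the ruler is what snapped, not the chalk.
(f) Entailed — dropping 'gently' leaves a sub-description the original still satisfies.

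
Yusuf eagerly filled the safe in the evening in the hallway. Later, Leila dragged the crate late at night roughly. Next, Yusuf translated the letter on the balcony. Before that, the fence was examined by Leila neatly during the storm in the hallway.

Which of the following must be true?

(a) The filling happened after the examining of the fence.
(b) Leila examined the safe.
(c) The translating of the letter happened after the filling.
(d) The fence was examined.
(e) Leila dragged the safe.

(c), (d)

(a) Not entailed — the narrative doesn't order the examining relative to the filling.
(b) Not entailed — Leila examined the fence, not the safe; the safe belongs to the filling event.
(c) Entailed — the narrative places the filling before the translating.
(d) Entailed — the original entails any weakening of itself; this just drops 'in the hallway', 'neatly', 'during the storm' and generalizes the agent.
(e) Not entailed — Leila dragged the crate, not the safe; the safe belongs to the filling event.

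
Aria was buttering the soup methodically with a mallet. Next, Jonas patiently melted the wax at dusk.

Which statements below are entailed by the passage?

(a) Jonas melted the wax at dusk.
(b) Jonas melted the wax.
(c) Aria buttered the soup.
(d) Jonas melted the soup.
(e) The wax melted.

(a) Entailed — the original entails any weakening of itself; this just drops 'patiently'.
(b) Entailed — dropping 'patiently', 'at dusk' leaves a sub-description the original still satisfies.
(c) Not entailed — 'was buttering' is progressive on an accomplishment; it does not entail the completed 'buttered'.
(d) Not entailed — Jonas melted the wax, not the soup; the soup belongs to the buttering event.
(e) Entailed — 'Jonas melted the wax' is causative; it entails the inchoative 'the wax melted'.

(a), (b), (e)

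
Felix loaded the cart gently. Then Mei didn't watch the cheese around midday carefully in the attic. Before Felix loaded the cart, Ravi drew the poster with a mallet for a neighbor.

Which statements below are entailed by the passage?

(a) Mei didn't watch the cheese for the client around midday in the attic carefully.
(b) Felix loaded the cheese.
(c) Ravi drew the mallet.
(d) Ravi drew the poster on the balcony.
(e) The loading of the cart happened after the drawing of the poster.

(a) Entailed — under negation, adding a further restriction is entailed: if no such watching event occurred, none occurred for the client either.
(b) Not entailed — Felix loaded the cart, not the cheese; the cheese belongs to the watching event.
(c) Not entailed — the mallet is the instrument, not what was drawn.
(d) Not entailed — 'on the balcony' adds information not in the original event.
(e) Entailed — the narrative places the drawing before the loading.

(a), (e)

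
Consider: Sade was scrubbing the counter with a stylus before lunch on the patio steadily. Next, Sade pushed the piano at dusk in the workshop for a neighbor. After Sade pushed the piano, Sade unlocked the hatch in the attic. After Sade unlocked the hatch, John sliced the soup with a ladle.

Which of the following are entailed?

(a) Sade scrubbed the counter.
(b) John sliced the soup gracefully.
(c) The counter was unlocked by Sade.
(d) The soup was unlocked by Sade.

(a)

(a) Entailed — 'scrub' is an activity; 'was scrubbing' entails that some scrubbing happened, so 'scrubbed' holds.
(b) Not entailed — 'gracefully' adds information not in the original event.
(c) Not entailed — Sade unlocked the hatch, not the counter; the counter belongs to the scrubbing event.
(d) Not entailed — Sade unlocked the hatch, not the soup; the soup belongs to the slicing event.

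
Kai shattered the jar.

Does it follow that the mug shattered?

Nothing is said about any mug; only the jar is affected.

no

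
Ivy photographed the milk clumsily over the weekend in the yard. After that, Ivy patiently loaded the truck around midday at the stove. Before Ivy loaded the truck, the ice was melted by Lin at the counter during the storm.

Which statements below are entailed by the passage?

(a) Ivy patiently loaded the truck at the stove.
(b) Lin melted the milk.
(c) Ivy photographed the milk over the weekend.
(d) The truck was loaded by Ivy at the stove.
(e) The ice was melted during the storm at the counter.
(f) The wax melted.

(a), (c), (d), (e)

(a) Entailed — dropping 'around midday' leaves a sub-description the original still satisfies.
(b) Not entailed — Lin melted the ice, not the milk; the milk belongs to the photographing event.
(c) Entailed — the original entails any weakening of itself; this just drops 'clumsily', 'in the yard'.
(d) Entailed — dropping 'patiently', 'around midday' leaves a sub-description the original still satisfies.
(e) Entailed — generalizing the agent leaves a sub-description the original still satisfies.
(f) Not entailed — the ice is what melted, not the wax.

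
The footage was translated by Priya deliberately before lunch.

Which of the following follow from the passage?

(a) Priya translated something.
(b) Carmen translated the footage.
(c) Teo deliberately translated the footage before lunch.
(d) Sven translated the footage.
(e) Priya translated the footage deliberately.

(a) Entailed — every conjunct here is already in the original translating event.
(b) Not entailed — the passage has Priya translating the footage, not Carmen.
(c) Not entailed — the passage has Priya translating the footage, not Teo.
(d) Not entailed — the passage has Priya translating the footage, not Sven.
(e) Entailed — every conjunct here is already in the original translating event.

(a), (e)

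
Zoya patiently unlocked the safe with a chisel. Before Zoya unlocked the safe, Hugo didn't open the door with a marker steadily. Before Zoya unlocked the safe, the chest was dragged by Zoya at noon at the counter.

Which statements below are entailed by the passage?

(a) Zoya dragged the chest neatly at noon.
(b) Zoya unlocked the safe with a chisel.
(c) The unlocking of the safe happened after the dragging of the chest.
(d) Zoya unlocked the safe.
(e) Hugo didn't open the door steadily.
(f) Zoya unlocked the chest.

(b), (c), (d)

(a) Not entailed — 'neatly' adds information not in the original event.
(b) Entailed — every conjunct here is already in the original unlocking event.
(c) Entailed — the narrative places the dragging before the unlocking.
(d) Entailed — dropping 'patiently', 'with a chisel' leaves a sub-description the original still satisfies.
(e) Not entailed — dropping 'with a marker' under negation is not valid — the original leaves open that Hugo opened the door some other way.
(f) Not entailed — Zoya unlocked the safe, not the chest; the chest belongs to the dragging event.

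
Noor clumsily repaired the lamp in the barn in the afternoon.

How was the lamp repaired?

'clumsily' marks the manner of the repairing event.

clumsily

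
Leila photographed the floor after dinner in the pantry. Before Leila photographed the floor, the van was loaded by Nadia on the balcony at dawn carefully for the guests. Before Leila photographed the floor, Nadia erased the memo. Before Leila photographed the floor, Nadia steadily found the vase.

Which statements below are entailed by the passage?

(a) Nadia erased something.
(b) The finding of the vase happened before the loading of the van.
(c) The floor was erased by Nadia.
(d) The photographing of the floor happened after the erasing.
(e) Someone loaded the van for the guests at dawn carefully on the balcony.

(a), (d), (e)

(a) Entailed — the original entails any weakening of itself; this just generalizes the patient.
(b) Not entailed — the narrative doesn't order the finding relative to the loading.
(c) Not entailed — Nadia erased the memo, not the floor; the floor belongs to the photographing event.
(d) Entailed — the narrative places the erasing before the photographing.
(e) Entailed — generalizing the agent leaves a sub-description the original still satisfies.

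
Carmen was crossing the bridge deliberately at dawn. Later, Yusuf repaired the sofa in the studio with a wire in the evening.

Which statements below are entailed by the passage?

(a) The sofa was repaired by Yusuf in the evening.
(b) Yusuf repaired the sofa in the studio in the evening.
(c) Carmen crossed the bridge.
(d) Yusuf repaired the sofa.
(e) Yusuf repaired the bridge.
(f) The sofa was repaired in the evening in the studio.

(a), (b), (d), (f)

(a) Entailed — the original entails any weakening of itself; this just drops 'with a wire', 'in the studio'.
(b) Entailed — this follows by dropping conjuncts from the repairing event's description.
(c) Not entailed — 'was crossing' is progressive on an accomplishment; it does not entail the completed 'crossed'.
(d) Entailed — every conjunct here is already in the original repairing event.
(e) Not entailed — Yusuf repaired the sofa, not the bridge; the bridge belongs to the crossing event.
(f) Entailed — every conjunct here is already in the original repairing event.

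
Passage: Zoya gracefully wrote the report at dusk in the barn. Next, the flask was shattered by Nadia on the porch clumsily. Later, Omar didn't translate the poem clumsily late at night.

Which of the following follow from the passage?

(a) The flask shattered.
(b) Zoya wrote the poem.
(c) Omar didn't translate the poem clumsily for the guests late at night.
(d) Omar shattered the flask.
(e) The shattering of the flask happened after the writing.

(a), (c), (e)

(a) Entailed — 'Nadia shattered the flask' is causative; it entails the inchoative 'the flask shattered'.
(b) Not entailed — Zoya wrote the report, not the poem; the poem belongs to the translating event.
(c) Entailed — under negation, adding a further restriction is entailed: if no such translating event occurred, none occurred for the guests either.
(d) Not entailed — the passage has Nadia shattering the flask, not Omar.
(e) Entailed — the narrative places the writing before the shattering.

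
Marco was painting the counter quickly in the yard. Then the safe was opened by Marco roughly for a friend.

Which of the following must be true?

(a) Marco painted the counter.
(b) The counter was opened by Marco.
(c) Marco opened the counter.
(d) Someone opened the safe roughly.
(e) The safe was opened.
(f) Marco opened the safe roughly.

(a) Not entailed — 'was painting' is progressive on an accomplishment; it does not entail the completed 'painted'.
(b) Not entailed — Marco opened the safe, not the counter; the counter belongs to the painting event.
(c) Not entailed — Marco opened the safe, not the counter; the counter belongs to the painting event.
(d) Entailed — the original entails any weakening of itself; this just drops 'for a friend' and generalizes the agent.
(e) Entailed — this follows by dropping conjuncts from the opening event's description.
(f) Entailed — this follows by dropping conjuncts from the opening event's description.

(d), (e), (f)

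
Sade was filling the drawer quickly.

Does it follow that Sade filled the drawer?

no

'was filling' is progressive; for an accomplishment like 'fill the drawer', it doesn't entail completion.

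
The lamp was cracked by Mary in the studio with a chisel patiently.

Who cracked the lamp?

Mary

'Mary' marks the agent of the cracking event.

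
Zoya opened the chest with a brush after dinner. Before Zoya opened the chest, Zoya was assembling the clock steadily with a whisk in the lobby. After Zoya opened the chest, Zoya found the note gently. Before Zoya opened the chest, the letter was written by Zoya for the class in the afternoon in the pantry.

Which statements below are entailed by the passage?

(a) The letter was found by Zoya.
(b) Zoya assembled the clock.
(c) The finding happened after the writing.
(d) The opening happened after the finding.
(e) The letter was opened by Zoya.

(a) Not entailed — Zoya found the note, not the letter; the letter belongs to the writing event.
(b) Not entailed — 'was assembling' is progressive on an accomplishment; it does not entail the completed 'assembled'.
(c) Entailed — the narrative places the writing before the finding.
(d) Not entailed — the narrative places the opening before the finding, not after.
(e) Not entailed — Zoya opened the chest, not the letter; the letter belongs to the writing event.

(c)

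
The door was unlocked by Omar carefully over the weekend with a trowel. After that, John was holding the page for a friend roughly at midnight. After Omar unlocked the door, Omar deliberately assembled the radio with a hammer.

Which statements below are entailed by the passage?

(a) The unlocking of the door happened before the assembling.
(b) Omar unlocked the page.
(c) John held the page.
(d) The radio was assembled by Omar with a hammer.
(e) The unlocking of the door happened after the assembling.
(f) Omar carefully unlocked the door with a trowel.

(a), (c), (d), (f)

(a) Entailed — the narrative places the unlocking before the assembling.
(b) Not entailed — Omar unlocked the door, not the page; the page belongs to the holding event.
(c) Entailed — 'hold' is an activity; 'was holding' entails that some holding happened, so 'held' holds.
(d) Entailed — dropping 'deliberately' leaves a sub-description the original still satisfies.
(e) Not entailed — the narrative places the unlocking before the assembling, not after.
(f) Entailed — this follows by dropping conjuncts from the unlocking event's description.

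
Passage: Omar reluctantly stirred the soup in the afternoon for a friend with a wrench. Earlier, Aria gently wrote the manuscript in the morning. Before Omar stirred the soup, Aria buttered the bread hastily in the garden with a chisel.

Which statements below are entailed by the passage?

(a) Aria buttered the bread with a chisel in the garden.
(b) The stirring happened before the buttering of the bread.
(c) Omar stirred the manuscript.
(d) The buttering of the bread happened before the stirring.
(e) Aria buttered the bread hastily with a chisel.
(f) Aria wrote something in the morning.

(a), (d), (e), (f)

(a) Entailed — dropping 'hastily' leaves a sub-description the original still satisfies.
(b) Not entailed — the narrative places the buttering before the stirring, not after.
(c) Not entailed — Omar stirred the soup, not the manuscript; the manuscript belongs to the writing event.
(d) Entailed — the narrative places the buttering before the stirring.
(e) Entailed — every conjunct here is already in the original buttering event.
(f) Entailed — the original entails any weakening of itself; this just drops 'gently' and generalizes the patient.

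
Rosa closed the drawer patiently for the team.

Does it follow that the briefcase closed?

no

Nothing is said about any briefcase; only the drawer is affected.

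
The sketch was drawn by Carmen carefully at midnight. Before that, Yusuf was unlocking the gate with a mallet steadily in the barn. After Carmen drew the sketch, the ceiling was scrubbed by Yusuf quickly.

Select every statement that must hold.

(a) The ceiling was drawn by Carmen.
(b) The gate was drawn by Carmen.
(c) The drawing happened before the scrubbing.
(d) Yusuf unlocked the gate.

(c)

(a) Not entailed — Carmen drew the sketch, not the ceiling; the ceiling belongs to the scrubbing event.
(b) Not entailed — Carmen drew the sketch, not the gate; the gate belongs to the unlocking event.
(c) Entailed — the narrative places the drawing before the scrubbing.
(d) Not entailed — 'was unlocking' is progressive on an accomplishment; it does not entail the completed 'unlocked'.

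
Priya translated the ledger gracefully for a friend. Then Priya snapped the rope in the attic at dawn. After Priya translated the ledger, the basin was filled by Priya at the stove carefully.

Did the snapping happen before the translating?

The narrative orders the translating before the snapping.

no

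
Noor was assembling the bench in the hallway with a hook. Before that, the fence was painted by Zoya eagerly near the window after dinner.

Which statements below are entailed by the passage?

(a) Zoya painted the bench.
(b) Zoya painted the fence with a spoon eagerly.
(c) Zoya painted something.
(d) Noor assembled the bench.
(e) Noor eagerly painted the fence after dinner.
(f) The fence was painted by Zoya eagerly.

(a) Not entailed — Zoya painted the fence, not the bench; the bench belongs to the assembling event.
(b) Not entailed — 'with a spoon' adds information not in the original event.
(c) Entailed — this follows by dropping conjuncts from the painting event's description.
(d) Not entailed — 'was assembling' is progressive on an accomplishment; it does not entail the completed 'assembled'.
(e) Not entailed — the passage has Zoya painting the fence, not Noor.
(f) Entailed — dropping 'near the window', 'after dinner' leaves a sub-description the original still satisfies.

(c), (f)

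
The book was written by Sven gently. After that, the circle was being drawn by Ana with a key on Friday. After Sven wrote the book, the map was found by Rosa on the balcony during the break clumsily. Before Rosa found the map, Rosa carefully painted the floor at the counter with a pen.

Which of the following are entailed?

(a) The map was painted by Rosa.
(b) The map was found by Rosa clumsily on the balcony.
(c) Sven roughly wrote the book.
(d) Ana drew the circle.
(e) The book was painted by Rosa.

(a) Not entailed — Rosa painted the floor, not the map; the map belongs to the finding event.
(b) Entailed — the original entails any weakening of itself; this just drops 'during the break'.
(c) Not entailed — 'roughly' adds a manner not in (and inconsistent with) the original.
(d) Not entailed — 'was drawing' is progressive on an accomplishment; it does not entail the completed 'drew'.
(e) Not entailed — Rosa painted the floor, not the book; the book belongs to the writing event.

(b)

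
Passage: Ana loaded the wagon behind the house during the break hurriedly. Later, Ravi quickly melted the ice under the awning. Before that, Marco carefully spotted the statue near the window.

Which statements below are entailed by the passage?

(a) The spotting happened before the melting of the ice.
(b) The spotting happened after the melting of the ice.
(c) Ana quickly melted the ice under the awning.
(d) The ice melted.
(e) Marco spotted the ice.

(a) Entailed — the narrative places the spotting before the melting.
(b) Not entailed — the narrative places the spotting before the melting, not after.
(c) Not entailed — the passage has Ravi melting the ice, not Ana.
(d) Entailed — 'Ravi melted the ice' is causative; it entails the inchoative 'the ice melted'.
(e) Not entailed — Marco spotted the statue, not the ice; the ice belongs to the melting event.

(a), (d)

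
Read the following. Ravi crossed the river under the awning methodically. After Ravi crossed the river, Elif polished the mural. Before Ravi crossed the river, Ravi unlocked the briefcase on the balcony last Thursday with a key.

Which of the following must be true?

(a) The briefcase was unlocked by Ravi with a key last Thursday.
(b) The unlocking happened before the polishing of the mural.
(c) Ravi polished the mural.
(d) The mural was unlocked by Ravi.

(a) Entailed — the original entails any weakening of itself; this just drops 'on the balcony'.
(b) Entailed — the narrative places the unlocking before the polishing.
(c) Not entailed — the passage has Elif polishing the mural, not Ravi.
(d) Not entailed — Ravi unlocked the briefcase, not the mural; the mural belongs to the polishing event.

(a), (b)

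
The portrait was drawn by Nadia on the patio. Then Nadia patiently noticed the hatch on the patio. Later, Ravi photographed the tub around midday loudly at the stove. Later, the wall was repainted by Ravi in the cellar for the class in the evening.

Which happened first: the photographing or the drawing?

the drawing

The connectives place the drawing before the photographing.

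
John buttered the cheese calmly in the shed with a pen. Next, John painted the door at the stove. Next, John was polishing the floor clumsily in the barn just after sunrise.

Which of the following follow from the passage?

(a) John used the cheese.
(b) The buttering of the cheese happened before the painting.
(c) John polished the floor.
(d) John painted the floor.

(a) Not entailed — the cheese is the patient, not an instrument — John used a pen.
(b) Entailed — the narrative places the buttering before the painting.
(c) Entailed — 'polish' is an activity; 'was polishing' entails that some polishing happened, so 'polished' holds.
(d) Not entailed — John painted the door, not the floor; the floor belongs to the polishing event.

(b), (c)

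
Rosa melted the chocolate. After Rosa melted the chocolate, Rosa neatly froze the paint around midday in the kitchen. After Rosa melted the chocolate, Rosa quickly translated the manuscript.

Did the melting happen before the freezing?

The narrative orders the melting before the freezing.

yes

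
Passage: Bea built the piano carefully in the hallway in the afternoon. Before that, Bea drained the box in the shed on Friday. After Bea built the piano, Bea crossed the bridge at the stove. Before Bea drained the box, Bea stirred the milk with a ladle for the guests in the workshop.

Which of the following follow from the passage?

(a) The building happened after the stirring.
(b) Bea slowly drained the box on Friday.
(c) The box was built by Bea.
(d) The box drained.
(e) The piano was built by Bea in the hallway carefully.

(a) Entailed — the narrative places the stirring before the building.
(b) Not entailed — 'slowly' adds information not in the original event.
(c) Not entailed — Bea built the piano, not the box; the box belongs to the draining event.
(d) Entailed — 'Bea drained the box' is causative; it entails the inchoative 'the box drained'.
(e) Entailed — the original entails any weakening of itself; this just drops 'in the afternoon'.

(a), (d), (e)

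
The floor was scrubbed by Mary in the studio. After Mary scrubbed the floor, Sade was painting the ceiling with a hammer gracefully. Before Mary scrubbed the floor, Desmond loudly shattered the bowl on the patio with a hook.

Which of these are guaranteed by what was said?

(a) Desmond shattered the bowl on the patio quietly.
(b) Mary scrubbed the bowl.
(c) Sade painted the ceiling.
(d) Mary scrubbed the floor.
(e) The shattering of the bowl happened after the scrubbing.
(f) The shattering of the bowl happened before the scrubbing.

(a) Not entailed — 'quietly' adds a manner not in (and inconsistent with) the original.
(b) Not entailed — Mary scrubbed the floor, not the bowl; the bowl belongs to the shattering event.
(c) Not entailed — 'was painting' is progressive on an accomplishment; it does not entail the completed 'painted'.
(d) Entailed — the original entails any weakening of itself; this just drops 'in the studio'.
(e) Not entailed — the narrative places the shattering before the scrubbing, not after.
(f) Entailed — the narrative places the shattering before the scrubbing.

(d), (f)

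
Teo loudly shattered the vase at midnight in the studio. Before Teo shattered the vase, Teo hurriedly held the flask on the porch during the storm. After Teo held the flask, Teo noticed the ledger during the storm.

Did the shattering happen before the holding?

no

The narrative orders the holding before the shattering.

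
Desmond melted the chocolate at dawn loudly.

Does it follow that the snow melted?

Nothing is said about any snow; only the chocolate is affected.

no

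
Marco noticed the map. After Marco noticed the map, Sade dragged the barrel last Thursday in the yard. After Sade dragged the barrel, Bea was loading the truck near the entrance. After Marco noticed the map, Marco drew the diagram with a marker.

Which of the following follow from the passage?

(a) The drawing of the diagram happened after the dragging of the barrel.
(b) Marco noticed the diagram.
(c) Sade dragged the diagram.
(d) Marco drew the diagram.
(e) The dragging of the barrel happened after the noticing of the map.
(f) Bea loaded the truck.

(a) Not entailed — the narrative doesn't order the dragging relative to the drawing.
(b) Not entailed — Marco noticed the map, not the diagram; the diagram belongs to the drawing event.
(c) Not entailed — Sade dragged the barrel, not the diagram; the diagram belongs to the drawing event.
(d) Entailed — this follows by dropping conjuncts from the drawing event's description.
(e) Entailed — the narrative places the noticing before the dragging.
(f) Not entailed — 'was loading' is progressive on an accomplishment; it does not entail the completed 'loaded'.

(d), (e)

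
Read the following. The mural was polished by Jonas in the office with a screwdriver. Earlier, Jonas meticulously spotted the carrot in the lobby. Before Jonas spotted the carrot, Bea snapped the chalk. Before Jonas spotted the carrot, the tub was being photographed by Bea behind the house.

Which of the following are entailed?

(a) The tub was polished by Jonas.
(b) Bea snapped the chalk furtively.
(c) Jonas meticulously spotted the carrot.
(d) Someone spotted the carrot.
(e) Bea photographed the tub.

(c), (d)

(a) Not entailed — Jonas polished the mural, not the tub; the tub belongs to the photographing event.
(b) Not entailed — 'furtively' adds information not in the original event.
(c) Entailed — this follows by dropping conjuncts from the spotting event's description.
(d) Entailed — dropping 'meticulously', 'in the lobby' and generalizing the agent leaves a sub-description the original still satisfies.
(e) Not entailed — 'was photographing' is progressive on an accomplishment; it does not entail the completed 'photographed'.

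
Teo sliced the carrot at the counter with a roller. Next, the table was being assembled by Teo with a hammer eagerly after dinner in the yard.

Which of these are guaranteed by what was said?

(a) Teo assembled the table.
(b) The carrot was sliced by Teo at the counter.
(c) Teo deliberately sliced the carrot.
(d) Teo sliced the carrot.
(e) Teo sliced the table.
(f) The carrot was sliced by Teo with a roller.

(b), (d), (f)

(a) Not entailed — 'was assembling' is progressive on an accomplishment; it does not entail the completed 'assembled'.
(b) Entailed — every conjunct here is already in the original slicing event.
(c) Not entailed — 'deliberately' adds information not in the original event.
(d) Entailed — every conjunct here is already in the original slicing event.
(e) Not entailed — Teo sliced the carrot, not the table; the table belongs to the assembling event.
(f) Entailed — this follows by dropping conjuncts from the slicing event's description.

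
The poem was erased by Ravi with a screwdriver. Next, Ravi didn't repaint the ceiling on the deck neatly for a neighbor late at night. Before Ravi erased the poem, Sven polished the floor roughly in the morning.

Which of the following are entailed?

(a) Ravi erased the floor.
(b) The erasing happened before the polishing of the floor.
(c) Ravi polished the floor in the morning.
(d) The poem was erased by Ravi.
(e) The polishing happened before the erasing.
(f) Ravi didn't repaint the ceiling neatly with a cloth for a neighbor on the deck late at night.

(a) Not entailed — Ravi erased the poem, not the floor; the floor belongs to the polishing event.
(b) Not entailed — the narrative places the polishing before the erasing, not after.
(c) Not entailed — the passage has Sven polishing the floor, not Ravi.
(d) Entailed — the original entails any weakening of itself; this just drops 'with a screwdriver'.
(e) Entailed — the narrative places the polishing before the erasing.
(f) Entailed — under negation, adding a further restriction is entailed: if no such repainting event occurred, none occurred with a cloth either.

(d), (e), (f)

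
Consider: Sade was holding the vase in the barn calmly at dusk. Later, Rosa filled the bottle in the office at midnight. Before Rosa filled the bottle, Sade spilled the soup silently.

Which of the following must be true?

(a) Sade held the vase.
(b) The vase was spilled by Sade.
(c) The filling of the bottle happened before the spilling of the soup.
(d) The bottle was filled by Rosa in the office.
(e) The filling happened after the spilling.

(a), (d), (e)

(a) Entailed — 'hold' is an activity; 'was holding' entails that some holding happened, so 'held' holds.
(b) Not entailed — Sade spilled the soup, not the vase; the vase belongs to the holding event.
(c) Not entailed — the narrative places the spilling before the filling, not after.
(d) Entailed — dropping 'at midnight' leaves a sub-description the original still satisfies.
(e) Entailed — the narrative places the spilling before the filling.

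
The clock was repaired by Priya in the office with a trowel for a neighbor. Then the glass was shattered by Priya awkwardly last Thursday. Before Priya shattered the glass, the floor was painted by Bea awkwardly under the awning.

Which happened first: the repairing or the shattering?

the repairing

The connectives place the repairing before the shattering.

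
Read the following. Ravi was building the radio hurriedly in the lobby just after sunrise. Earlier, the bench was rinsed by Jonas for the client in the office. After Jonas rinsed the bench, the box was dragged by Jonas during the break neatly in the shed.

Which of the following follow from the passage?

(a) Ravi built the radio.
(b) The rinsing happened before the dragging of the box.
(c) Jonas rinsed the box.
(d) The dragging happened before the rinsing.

(a) Not entailed — 'was building' is progressive on an accomplishment; it does not entail the completed 'built'.
(b) Entailed — the narrative places the rinsing before the dragging.
(c) Not entailed — Jonas rinsed the bench, not the box; the box belongs to the dragging event.
(d) Not entailed — the narrative places the rinsing before the dragging, not after.

(b)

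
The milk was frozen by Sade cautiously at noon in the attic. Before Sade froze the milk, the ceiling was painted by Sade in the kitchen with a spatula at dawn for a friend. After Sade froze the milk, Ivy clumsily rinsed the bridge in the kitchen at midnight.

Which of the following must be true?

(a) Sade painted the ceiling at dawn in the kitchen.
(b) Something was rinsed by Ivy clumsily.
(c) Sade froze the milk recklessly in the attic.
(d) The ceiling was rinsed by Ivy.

(a) Entailed — the original entails any weakening of itself; this just drops 'for a friend', 'with a spatula'.
(b) Entailed — every conjunct here is already in the original rinsing event.
(c) Not entailed — 'recklessly' adds a manner not in (and inconsistent with) the original.
(d) Not entailed — Ivy rinsed the bridge, not the ceiling; the ceiling belongs to the painting event.

(a), (b)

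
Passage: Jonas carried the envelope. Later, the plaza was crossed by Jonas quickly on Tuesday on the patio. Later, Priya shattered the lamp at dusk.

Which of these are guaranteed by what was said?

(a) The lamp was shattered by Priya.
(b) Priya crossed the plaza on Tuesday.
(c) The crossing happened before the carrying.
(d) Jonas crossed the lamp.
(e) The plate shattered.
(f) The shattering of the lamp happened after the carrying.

(a) Entailed — this follows by dropping conjuncts from the shattering event's description.
(b) Not entailed — the passage has Jonas crossing the plaza, not Priya.
(c) Not entailed — the narrative places the carrying before the crossing, not after.
(d) Not entailed — Jonas crossed the plaza, not the lamp; the lamp belongs to the shattering event.
(e) Not entailed — the lamp is what shattered, not the plate.
(f) Entailed — the narrative places the carrying before the shattering.

(a), (f)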